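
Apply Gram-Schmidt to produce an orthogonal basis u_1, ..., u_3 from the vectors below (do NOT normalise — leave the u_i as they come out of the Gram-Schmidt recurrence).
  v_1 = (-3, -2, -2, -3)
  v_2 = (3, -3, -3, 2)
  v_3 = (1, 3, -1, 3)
Orthogonal basis:
  u_1 = (-3, -2, -2, -3)
  u_2 = (69/26, -42/13, -42/13, 43/26)
  u_3 = (-754/797, 1507/797, -1681/797, 870/797)

Apply the Gram-Schmidt recurrence
  u_1 = v_1
  u_i = v_i − Σ_{j<i} ((v_i · u_j) / (u_j · u_j)) · u_j.

Step by step this gives:
  u_1 = (-3, -2, -2, -3)
  u_2 = (69/26, -42/13, -42/13, 43/26)
  u_3 = (-754/797, 1507/797, -1681/797, 870/797)

Orthogonality check:
  u_2 · u_1 = 0 (should be 0)
  u_3 · u_1 = 0 (should be 0)
  u_3 · u_2 = 0 (should be 0)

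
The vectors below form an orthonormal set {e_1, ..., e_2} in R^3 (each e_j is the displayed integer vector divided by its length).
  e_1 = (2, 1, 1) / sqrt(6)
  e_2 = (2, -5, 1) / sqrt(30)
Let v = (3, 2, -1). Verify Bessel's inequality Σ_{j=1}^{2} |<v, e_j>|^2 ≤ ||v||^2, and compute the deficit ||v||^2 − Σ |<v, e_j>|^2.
Σ |<v, e_j>|^2 = 9; ||v||^2 = 14; deficit = 5

Write each e_j = u_j / sqrt(<u_j, u_j>) where u_j is the displayed integer vector. Then <v, e_j> = <v, u_j> / sqrt(<u_j, u_j>), so |<v, e_j>|^2 = <v, u_j>^2 / <u_j, u_j>.
Coefficients: <v, e_1> = 7/sqrt(6), <v, e_2> = -5/sqrt(30).
Square and sum: Σ |<v, e_j>|^2 = 9.
Compute ||v||^2 = v·v = 14.
Deficit = 14 − 9 = 5 ≥ 0, confirming Bessel's inequality. (The deficit equals ||v − Σ <v,e_j> e_j||^2, the squared distance from v to span{e_j}.)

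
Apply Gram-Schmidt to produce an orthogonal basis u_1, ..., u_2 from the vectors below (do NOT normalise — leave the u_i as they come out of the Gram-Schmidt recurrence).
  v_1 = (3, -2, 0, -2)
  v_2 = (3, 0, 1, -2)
Orthogonal basis:
  u_1 = (3, -2, 0, -2)
  u_2 = (12/17, 26/17, 1, -8/17)

Apply the Gram-Schmidt recurrence
  u_1 = v_1
  u_i = v_i − Σ_{j<i} ((v_i · u_j) / (u_j · u_j)) · u_j.

Step by step this gives:
  u_1 = (3, -2, 0, -2)
  u_2 = (12/17, 26/17, 1, -8/17)

Orthogonality check:
  u_2 · u_1 = 0 (should be 0)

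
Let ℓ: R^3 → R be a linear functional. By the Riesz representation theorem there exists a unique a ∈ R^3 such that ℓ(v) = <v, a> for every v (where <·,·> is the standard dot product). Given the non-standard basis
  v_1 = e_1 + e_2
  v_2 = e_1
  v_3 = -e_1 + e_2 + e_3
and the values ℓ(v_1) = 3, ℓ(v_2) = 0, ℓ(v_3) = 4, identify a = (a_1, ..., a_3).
a = (0, 3, 1)

Write a = (a_1, ..., a_3) in the standard basis. For each basis vector v_i, ℓ(v_i) = <v_i, a> is a linear equation in the a_j's. Collect the n equations into a matrix system V a = ℓ, where row i of V is v_i (expressed in the standard basis). Since V is invertible (lower-triangular with 1s on the diagonal, up to permutation), solve by back-substitution:
  V =
[[1, 1, 0],
 [1, 0, 0],
 [-1, 1, 1]]
  V a = (3, 0, 4)
Solving gives a = (0, 3, 1).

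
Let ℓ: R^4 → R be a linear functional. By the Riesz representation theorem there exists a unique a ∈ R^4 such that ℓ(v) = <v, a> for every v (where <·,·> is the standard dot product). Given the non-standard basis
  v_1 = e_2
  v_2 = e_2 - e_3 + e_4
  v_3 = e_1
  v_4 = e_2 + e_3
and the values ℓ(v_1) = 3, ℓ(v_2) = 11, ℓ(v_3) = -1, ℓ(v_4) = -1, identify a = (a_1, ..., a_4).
a = (-1, 3, -4, 4)

Write a = (a_1, ..., a_4) in the standard basis. For each basis vector v_i, ℓ(v_i) = <v_i, a> is a linear equation in the a_j's. Collect the n equations into a matrix system V a = ℓ, where row i of V is v_i (expressed in the standard basis). Since V is invertible (lower-triangular with 1s on the diagonal, up to permutation), solve by back-substitution:
  V =
[[0, 1, 0, 0],
 [0, 1, -1, 1],
 [1, 0, 0, 0],
 [0, 1, 1, 0]]
  V a = (3, 11, -1, -1)
Solving gives a = (-1, 3, -4, 4).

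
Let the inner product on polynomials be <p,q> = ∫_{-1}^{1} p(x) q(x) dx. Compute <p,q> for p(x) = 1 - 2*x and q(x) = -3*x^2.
<p,q> = -2

Expand the product: p(x)·q(x) = 6*x^3 - 3*x^2.
∫_{-1}^{1} of each monomial x^k gives [2/(k+1) if k even, 0 if k odd]. Integrating term-by-term (or equivalently evaluating the antiderivative F(x) = 3*x^4/2 - x^3 at the endpoints):
  F(1) − F(−1) = 1/2 − (5/2) = -2.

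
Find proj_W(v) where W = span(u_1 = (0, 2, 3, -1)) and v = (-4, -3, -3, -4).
proj_W(v) = (0, -11/7, -33/14, 11/14)

Set up U = [u_1 | ... | u_1] ∈ R^(4×1). The projector onto W = col(U) is P = U (U^T U)^(-1) U^T.
Compute U^T U =
  [14],
and U^T v = (-11).
Solve U^T U · c = U^T v for the coefficients: c = (-11/14). The projection is proj_W(v) = U c.
Check: (v - proj_W(v)) · u_1 = 0  (should be 0).
Result: proj_W(v) = (0, -11/7, -33/14, 11/14).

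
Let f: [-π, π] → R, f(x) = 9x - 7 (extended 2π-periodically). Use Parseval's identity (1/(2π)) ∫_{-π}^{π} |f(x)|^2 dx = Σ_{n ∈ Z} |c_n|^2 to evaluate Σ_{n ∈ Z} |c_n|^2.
Σ |c_n|^2 = 27π^2 + 49

Expand and integrate term by term over [-π, π]:
  ∫ (9x)^2 dx = 81·(2π^3/3); ∫ 2·9·(-7)·x dx = 0 (odd integrand); ∫ (-7)^2 dx = 49·2π.
So (1/(2π)) ∫_{-π}^{π} (9x - 7)^2 dx = 81π^2/3 + 49 = 27π^2 + 49.
Parseval ⇒ Σ |c_n|^2 = 27π^2 + 49.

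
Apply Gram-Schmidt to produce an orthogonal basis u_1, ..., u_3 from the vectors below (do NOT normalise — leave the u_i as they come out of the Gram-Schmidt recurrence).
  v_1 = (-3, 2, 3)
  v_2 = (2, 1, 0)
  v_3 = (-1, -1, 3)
Orthogonal basis:
  u_1 = (-3, 2, 3)
  u_2 = (16/11, 15/11, 6/11)
  u_3 = (36/47, -72/47, 84/47)

Apply the Gram-Schmidt recurrence
  u_1 = v_1
  u_i = v_i − Σ_{j<i} ((v_i · u_j) / (u_j · u_j)) · u_j.

Step by step this gives:
  u_1 = (-3, 2, 3)
  u_2 = (16/11, 15/11, 6/11)
  u_3 = (36/47, -72/47, 84/47)

Orthogonality check:
  u_2 · u_1 = 0 (should be 0)
  u_3 · u_1 = 0 (should be 0)
  u_3 · u_2 = 0 (should be 0)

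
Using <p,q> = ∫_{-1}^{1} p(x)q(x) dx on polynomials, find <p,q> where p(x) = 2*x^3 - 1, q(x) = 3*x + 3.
<p,q> = -18/5

Expand the product: p(x)·q(x) = 6*x^4 + 6*x^3 - 3*x - 3.
∫_{-1}^{1} of each monomial x^k gives [2/(k+1) if k even, 0 if k odd]. Integrating term-by-term (or equivalently evaluating the antiderivative F(x) = 6*x^5/5 + 3*x^4/2 - 3*x^2/2 - 3*x at the endpoints):
  F(1) − F(−1) = -9/5 − (9/5) = -18/5.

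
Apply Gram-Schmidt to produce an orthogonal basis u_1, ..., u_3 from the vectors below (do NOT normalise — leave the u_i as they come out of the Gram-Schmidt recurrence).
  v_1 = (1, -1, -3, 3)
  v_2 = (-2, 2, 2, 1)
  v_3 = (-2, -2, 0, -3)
Orthogonal basis:
  u_1 = (1, -1, -3, 3)
  u_2 = (-33/20, 33/20, 19/20, 41/20)
  u_3 = (-530/211, -314/211, -168/211, -96/211)

Apply the Gram-Schmidt recurrence
  u_1 = v_1
  u_i = v_i − Σ_{j<i} ((v_i · u_j) / (u_j · u_j)) · u_j.

Step by step this gives:
  u_1 = (1, -1, -3, 3)
  u_2 = (-33/20, 33/20, 19/20, 41/20)
  u_3 = (-530/211, -314/211, -168/211, -96/211)

Orthogonality check:
  u_2 · u_1 = 0 (should be 0)
  u_3 · u_1 = 0 (should be 0)
  u_3 · u_2 = 0 (should be 0)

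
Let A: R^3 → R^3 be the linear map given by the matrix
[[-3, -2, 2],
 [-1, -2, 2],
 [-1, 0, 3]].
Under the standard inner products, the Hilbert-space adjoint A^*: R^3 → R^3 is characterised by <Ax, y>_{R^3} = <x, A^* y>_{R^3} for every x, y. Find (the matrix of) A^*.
A^* = A^T =
[[-3, -1, -1],
 [-2, -2, 0],
 [2, 2, 3]]

For real matrices with standard dot products, the defining identity <Ax, y> = <x, A^* y> gives (Ax)^T y = x^T (A^*) y, i.e. x^T A^T y = x^T (A^*) y. Since this holds for all x, y, we must have A^* = A^T. Therefore
A^* =
[[-3, -1, -1],
 [-2, -2, 0],
 [2, 2, 3]].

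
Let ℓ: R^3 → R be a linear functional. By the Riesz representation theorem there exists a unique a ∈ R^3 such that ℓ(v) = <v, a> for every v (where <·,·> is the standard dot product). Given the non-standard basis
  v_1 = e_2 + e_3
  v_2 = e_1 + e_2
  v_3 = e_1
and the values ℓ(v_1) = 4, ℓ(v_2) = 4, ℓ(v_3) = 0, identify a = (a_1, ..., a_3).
a = (0, 4, 0)

Write a = (a_1, ..., a_3) in the standard basis. For each basis vector v_i, ℓ(v_i) = <v_i, a> is a linear equation in the a_j's. Collect the n equations into a matrix system V a = ℓ, where row i of V is v_i (expressed in the standard basis). Since V is invertible (lower-triangular with 1s on the diagonal, up to permutation), solve by back-substitution:
  V =
[[0, 1, 1],
 [1, 1, 0],
 [1, 0, 0]]
  V a = (4, 4, 0)
Solving gives a = (0, 4, 0).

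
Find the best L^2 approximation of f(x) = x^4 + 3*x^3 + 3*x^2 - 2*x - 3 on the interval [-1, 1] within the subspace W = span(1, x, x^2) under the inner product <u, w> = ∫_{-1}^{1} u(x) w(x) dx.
g(x) = 27*x^2/7 - x/5 - 108/35

The best approximation g ∈ W is the orthogonal projection of f onto W. Writing g = a_0 + a_1 x + a_2 x^2, the coefficients solve the normal equations G · a = b where
  G_{ij} = <φ_i, φ_j> and b_i = <f, φ_i>, with φ_0 = 1, φ_1 = x, φ_2 = x^2.
G =
  [2, 0, 2/3]
  [0, 2/3, 0]
  [2/3, 0, 2/5],
b = (-18/5, -2/15, -18/35).
Solving gives a_0 = -108/35, a_1 = -1/5, a_2 = 27/7, so
  g(x) = 27*x^2/7 - x/5 - 108/35.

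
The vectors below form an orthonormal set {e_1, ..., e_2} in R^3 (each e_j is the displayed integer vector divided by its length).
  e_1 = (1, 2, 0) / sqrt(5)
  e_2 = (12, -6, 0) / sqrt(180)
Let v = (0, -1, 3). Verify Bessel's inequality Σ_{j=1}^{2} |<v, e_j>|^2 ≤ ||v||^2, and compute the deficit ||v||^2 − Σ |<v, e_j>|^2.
Σ |<v, e_j>|^2 = 1; ||v||^2 = 10; deficit = 9

Write each e_j = u_j / sqrt(<u_j, u_j>) where u_j is the displayed integer vector. Then <v, e_j> = <v, u_j> / sqrt(<u_j, u_j>), so |<v, e_j>|^2 = <v, u_j>^2 / <u_j, u_j>.
Coefficients: <v, e_1> = -2/sqrt(5), <v, e_2> = 6/sqrt(180).
Square and sum: Σ |<v, e_j>|^2 = 1.
Compute ||v||^2 = v·v = 10.
Deficit = 10 − 1 = 9 ≥ 0, confirming Bessel's inequality. (The deficit equals ||v − Σ <v,e_j> e_j||^2, the squared distance from v to span{e_j}.)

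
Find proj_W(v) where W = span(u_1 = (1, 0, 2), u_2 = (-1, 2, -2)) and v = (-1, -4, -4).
proj_W(v) = (-9/5, -4, -18/5)

Set up U = [u_1 | ... | u_2] ∈ R^(3×2). The projector onto W = col(U) is P = U (U^T U)^(-1) U^T.
Compute U^T U =
  [5, -5]
  [-5, 9],
and U^T v = (-9, 1).
Solve U^T U · c = U^T v for the coefficients: c = (-19/5, -2). The projection is proj_W(v) = U c.
Check: (v - proj_W(v)) · u_1 = 0  (should be 0).
Check: (v - proj_W(v)) · u_2 = 0  (should be 0).
Result: proj_W(v) = (-9/5, -4, -18/5).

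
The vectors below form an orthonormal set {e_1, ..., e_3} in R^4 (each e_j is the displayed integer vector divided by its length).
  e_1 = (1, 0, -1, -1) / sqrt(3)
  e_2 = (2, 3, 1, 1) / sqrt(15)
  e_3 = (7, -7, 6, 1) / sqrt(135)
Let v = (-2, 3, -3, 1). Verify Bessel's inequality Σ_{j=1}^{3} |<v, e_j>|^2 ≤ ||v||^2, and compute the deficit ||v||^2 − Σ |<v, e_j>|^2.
Σ |<v, e_j>|^2 = 557/27; ||v||^2 = 23; deficit = 64/27

Write each e_j = u_j / sqrt(<u_j, u_j>) where u_j is the displayed integer vector. Then <v, e_j> = <v, u_j> / sqrt(<u_j, u_j>), so |<v, e_j>|^2 = <v, u_j>^2 / <u_j, u_j>.
Coefficients: <v, e_1> = 0/sqrt(3), <v, e_2> = 3/sqrt(15), <v, e_3> = -52/sqrt(135).
Square and sum: Σ |<v, e_j>|^2 = 557/27.
Compute ||v||^2 = v·v = 23.
Deficit = 23 − 557/27 = 64/27 ≥ 0, confirming Bessel's inequality. (The deficit equals ||v − Σ <v,e_j> e_j||^2, the squared distance from v to span{e_j}.)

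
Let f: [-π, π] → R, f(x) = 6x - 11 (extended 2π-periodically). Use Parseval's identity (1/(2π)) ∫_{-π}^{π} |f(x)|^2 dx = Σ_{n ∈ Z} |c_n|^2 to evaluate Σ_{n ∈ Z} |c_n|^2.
Σ |c_n|^2 = 12π^2 + 121

Expand and integrate term by term over [-π, π]:
  ∫ (6x)^2 dx = 36·(2π^3/3); ∫ 2·6·(-11)·x dx = 0 (odd integrand); ∫ (-11)^2 dx = 121·2π.
So (1/(2π)) ∫_{-π}^{π} (6x - 11)^2 dx = 36π^2/3 + 121 = 12π^2 + 121.
Parseval ⇒ Σ |c_n|^2 = 12π^2 + 121.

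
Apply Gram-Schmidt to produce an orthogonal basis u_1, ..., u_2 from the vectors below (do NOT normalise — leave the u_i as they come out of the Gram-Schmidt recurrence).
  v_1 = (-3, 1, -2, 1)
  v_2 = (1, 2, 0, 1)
Orthogonal basis:
  u_1 = (-3, 1, -2, 1)
  u_2 = (1, 2, 0, 1)

Apply the Gram-Schmidt recurrence
  u_1 = v_1
  u_i = v_i − Σ_{j<i} ((v_i · u_j) / (u_j · u_j)) · u_j.

Step by step this gives:
  u_1 = (-3, 1, -2, 1)
  u_2 = (1, 2, 0, 1)

Orthogonality check:
  u_2 · u_1 = 0 (should be 0)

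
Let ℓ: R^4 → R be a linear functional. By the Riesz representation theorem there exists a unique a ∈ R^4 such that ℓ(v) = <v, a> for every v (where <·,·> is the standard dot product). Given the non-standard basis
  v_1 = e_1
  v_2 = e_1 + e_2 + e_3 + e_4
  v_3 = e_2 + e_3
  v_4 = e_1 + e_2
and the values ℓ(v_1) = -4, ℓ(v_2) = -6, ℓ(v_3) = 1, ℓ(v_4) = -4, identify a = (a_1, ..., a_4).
a = (-4, 0, 1, -3)

Write a = (a_1, ..., a_4) in the standard basis. For each basis vector v_i, ℓ(v_i) = <v_i, a> is a linear equation in the a_j's. Collect the n equations into a matrix system V a = ℓ, where row i of V is v_i (expressed in the standard basis). Since V is invertible (lower-triangular with 1s on the diagonal, up to permutation), solve by back-substitution:
  V =
[[1, 0, 0, 0],
 [1, 1, 1, 1],
 [0, 1, 1, 0],
 [1, 1, 0, 0]]
  V a = (-4, -6, 1, -4)
Solving gives a = (-4, 0, 1, -3).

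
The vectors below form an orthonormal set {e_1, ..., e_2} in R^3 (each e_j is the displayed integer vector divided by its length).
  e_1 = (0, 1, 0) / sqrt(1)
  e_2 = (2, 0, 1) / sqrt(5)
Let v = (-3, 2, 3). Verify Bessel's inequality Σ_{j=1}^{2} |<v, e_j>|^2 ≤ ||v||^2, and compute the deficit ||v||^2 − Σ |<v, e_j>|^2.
Σ |<v, e_j>|^2 = 29/5; ||v||^2 = 22; deficit = 81/5

Write each e_j = u_j / sqrt(<u_j, u_j>) where u_j is the displayed integer vector. Then <v, e_j> = <v, u_j> / sqrt(<u_j, u_j>), so |<v, e_j>|^2 = <v, u_j>^2 / <u_j, u_j>.
Coefficients: <v, e_1> = 2/sqrt(1), <v, e_2> = -3/sqrt(5).
Square and sum: Σ |<v, e_j>|^2 = 29/5.
Compute ||v||^2 = v·v = 22.
Deficit = 22 − 29/5 = 81/5 ≥ 0, confirming Bessel's inequality. (The deficit equals ||v − Σ <v,e_j> e_j||^2, the squared distance from v to span{e_j}.)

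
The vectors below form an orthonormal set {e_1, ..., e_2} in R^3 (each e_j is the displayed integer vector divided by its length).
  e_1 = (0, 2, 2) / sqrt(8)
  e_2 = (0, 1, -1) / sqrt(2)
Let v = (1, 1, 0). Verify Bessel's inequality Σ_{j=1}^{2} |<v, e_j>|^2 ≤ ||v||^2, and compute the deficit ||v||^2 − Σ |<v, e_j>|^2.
Σ |<v, e_j>|^2 = 1; ||v||^2 = 2; deficit = 1

Write each e_j = u_j / sqrt(<u_j, u_j>) where u_j is the displayed integer vector. Then <v, e_j> = <v, u_j> / sqrt(<u_j, u_j>), so |<v, e_j>|^2 = <v, u_j>^2 / <u_j, u_j>.
Coefficients: <v, e_1> = 2/sqrt(8), <v, e_2> = 1/sqrt(2).
Square and sum: Σ |<v, e_j>|^2 = 1.
Compute ||v||^2 = v·v = 2.
Deficit = 2 − 1 = 1 ≥ 0, confirming Bessel's inequality. (The deficit equals ||v − Σ <v,e_j> e_j||^2, the squared distance from v to span{e_j}.)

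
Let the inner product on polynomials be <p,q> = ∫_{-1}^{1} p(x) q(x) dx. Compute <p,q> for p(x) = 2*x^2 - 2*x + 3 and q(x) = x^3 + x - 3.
<p,q> = -362/15

Expand the product: p(x)·q(x) = 2*x^5 - 2*x^4 + 5*x^3 - 8*x^2 + 9*x - 9.
∫_{-1}^{1} of each monomial x^k gives [2/(k+1) if k even, 0 if k odd]. Integrating term-by-term (or equivalently evaluating the antiderivative F(x) = x^6/3 - 2*x^5/5 + 5*x^4/4 - 8*x^3/3 + 9*x^2/2 - 9*x at the endpoints):
  F(1) − F(−1) = -359/60 − (363/20) = -362/15.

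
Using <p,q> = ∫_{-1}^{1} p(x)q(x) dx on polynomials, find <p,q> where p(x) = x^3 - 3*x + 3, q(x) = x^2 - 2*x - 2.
<p,q> = -34/5

Expand the product: p(x)·q(x) = x^5 - 2*x^4 - 5*x^3 + 9*x^2 - 6.
∫_{-1}^{1} of each monomial x^k gives [2/(k+1) if k even, 0 if k odd]. Integrating term-by-term (or equivalently evaluating the antiderivative F(x) = x^6/6 - 2*x^5/5 - 5*x^4/4 + 3*x^3 - 6*x at the endpoints):
  F(1) − F(−1) = -269/60 − (139/60) = -34/5.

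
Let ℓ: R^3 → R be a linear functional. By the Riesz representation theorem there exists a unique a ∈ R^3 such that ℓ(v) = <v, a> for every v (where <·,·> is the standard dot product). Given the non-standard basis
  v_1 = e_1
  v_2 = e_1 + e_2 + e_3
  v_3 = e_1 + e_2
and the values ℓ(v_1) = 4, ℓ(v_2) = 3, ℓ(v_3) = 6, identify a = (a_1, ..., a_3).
a = (4, 2, -3)

Write a = (a_1, ..., a_3) in the standard basis. For each basis vector v_i, ℓ(v_i) = <v_i, a> is a linear equation in the a_j's. Collect the n equations into a matrix system V a = ℓ, where row i of V is v_i (expressed in the standard basis). Since V is invertible (lower-triangular with 1s on the diagonal, up to permutation), solve by back-substitution:
  V =
[[1, 0, 0],
 [1, 1, 1],
 [1, 1, 0]]
  V a = (4, 3, 6)
Solving gives a = (4, 2, -3).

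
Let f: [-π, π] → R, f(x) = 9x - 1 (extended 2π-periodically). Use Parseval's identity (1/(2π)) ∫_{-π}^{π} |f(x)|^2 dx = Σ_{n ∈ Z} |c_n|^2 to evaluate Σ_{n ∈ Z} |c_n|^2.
Σ |c_n|^2 = 27π^2 + 1

Expand and integrate term by term over [-π, π]:
  ∫ (9x)^2 dx = 81·(2π^3/3); ∫ 2·9·(-1)·x dx = 0 (odd integrand); ∫ (-1)^2 dx = 1·2π.
So (1/(2π)) ∫_{-π}^{π} (9x - 1)^2 dx = 81π^2/3 + 1 = 27π^2 + 1.
Parseval ⇒ Σ |c_n|^2 = 27π^2 + 1.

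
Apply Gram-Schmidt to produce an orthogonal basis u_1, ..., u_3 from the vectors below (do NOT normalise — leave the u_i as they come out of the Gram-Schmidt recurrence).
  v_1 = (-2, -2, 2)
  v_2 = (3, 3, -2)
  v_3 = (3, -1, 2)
Orthogonal basis:
  u_1 = (-2, -2, 2)
  u_2 = (1/3, 1/3, 2/3)
  u_3 = (2, -2, 0)

Apply the Gram-Schmidt recurrence
  u_1 = v_1
  u_i = v_i − Σ_{j<i} ((v_i · u_j) / (u_j · u_j)) · u_j.

Step by step this gives:
  u_1 = (-2, -2, 2)
  u_2 = (1/3, 1/3, 2/3)
  u_3 = (2, -2, 0)

Orthogonality check:
  u_2 · u_1 = 0 (should be 0)
  u_3 · u_1 = 0 (should be 0)
  u_3 · u_2 = 0 (should be 0)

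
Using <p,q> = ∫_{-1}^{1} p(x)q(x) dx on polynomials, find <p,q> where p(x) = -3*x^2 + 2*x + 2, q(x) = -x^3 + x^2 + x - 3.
<p,q> = -16/3

Expand the product: p(x)·q(x) = 3*x^5 - 5*x^4 - 3*x^3 + 13*x^2 - 4*x - 6.
∫_{-1}^{1} of each monomial x^k gives [2/(k+1) if k even, 0 if k odd]. Integrating term-by-term (or equivalently evaluating the antiderivative F(x) = x^6/2 - x^5 - 3*x^4/4 + 13*x^3/3 - 2*x^2 - 6*x at the endpoints):
  F(1) − F(−1) = -59/12 − (5/12) = -16/3.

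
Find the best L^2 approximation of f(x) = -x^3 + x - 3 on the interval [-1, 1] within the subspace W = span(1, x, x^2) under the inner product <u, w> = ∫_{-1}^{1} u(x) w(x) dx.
g(x) = 2*x/5 - 3

The best approximation g ∈ W is the orthogonal projection of f onto W. Writing g = a_0 + a_1 x + a_2 x^2, the coefficients solve the normal equations G · a = b where
  G_{ij} = <φ_i, φ_j> and b_i = <f, φ_i>, with φ_0 = 1, φ_1 = x, φ_2 = x^2.
G =
  [2, 0, 2/3]
  [0, 2/3, 0]
  [2/3, 0, 2/5],
b = (-6, 4/15, -2).
Solving gives a_0 = -3, a_1 = 2/5, a_2 = 0, so
  g(x) = 2*x/5 - 3.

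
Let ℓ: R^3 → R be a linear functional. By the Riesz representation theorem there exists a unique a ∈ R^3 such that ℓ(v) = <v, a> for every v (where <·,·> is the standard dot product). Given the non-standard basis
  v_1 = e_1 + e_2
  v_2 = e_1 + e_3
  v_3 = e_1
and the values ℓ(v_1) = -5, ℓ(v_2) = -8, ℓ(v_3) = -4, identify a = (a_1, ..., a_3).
a = (-4, -1, -4)

Write a = (a_1, ..., a_3) in the standard basis. For each basis vector v_i, ℓ(v_i) = <v_i, a> is a linear equation in the a_j's. Collect the n equations into a matrix system V a = ℓ, where row i of V is v_i (expressed in the standard basis). Since V is invertible (lower-triangular with 1s on the diagonal, up to permutation), solve by back-substitution:
  V =
[[1, 1, 0],
 [1, 0, 1],
 [1, 0, 0]]
  V a = (-5, -8, -4)
Solving gives a = (-4, -1, -4).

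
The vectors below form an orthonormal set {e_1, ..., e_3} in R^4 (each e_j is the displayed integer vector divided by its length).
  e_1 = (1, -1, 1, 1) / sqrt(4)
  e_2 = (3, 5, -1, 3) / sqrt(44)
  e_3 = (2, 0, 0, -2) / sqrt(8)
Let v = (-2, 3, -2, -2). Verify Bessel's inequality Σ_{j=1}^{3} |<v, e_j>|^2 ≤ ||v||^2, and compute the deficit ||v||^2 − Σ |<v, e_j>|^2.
Σ |<v, e_j>|^2 = 229/11; ||v||^2 = 21; deficit = 2/11

Write each e_j = u_j / sqrt(<u_j, u_j>) where u_j is the displayed integer vector. Then <v, e_j> = <v, u_j> / sqrt(<u_j, u_j>), so |<v, e_j>|^2 = <v, u_j>^2 / <u_j, u_j>.
Coefficients: <v, e_1> = -9/sqrt(4), <v, e_2> = 5/sqrt(44), <v, e_3> = 0/sqrt(8).
Square and sum: Σ |<v, e_j>|^2 = 229/11.
Compute ||v||^2 = v·v = 21.
Deficit = 21 − 229/11 = 2/11 ≥ 0, confirming Bessel's inequality. (The deficit equals ||v − Σ <v,e_j> e_j||^2, the squared distance from v to span{e_j}.)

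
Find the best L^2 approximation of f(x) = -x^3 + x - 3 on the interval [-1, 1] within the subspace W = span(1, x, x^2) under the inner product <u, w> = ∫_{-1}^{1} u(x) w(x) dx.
g(x) = 2*x/5 - 3

The best approximation g ∈ W is the orthogonal projection of f onto W. Writing g = a_0 + a_1 x + a_2 x^2, the coefficients solve the normal equations G · a = b where
  G_{ij} = <φ_i, φ_j> and b_i = <f, φ_i>, with φ_0 = 1, φ_1 = x, φ_2 = x^2.
G =
  [2, 0, 2/3]
  [0, 2/3, 0]
  [2/3, 0, 2/5],
b = (-6, 4/15, -2).
Solving gives a_0 = -3, a_1 = 2/5, a_2 = 0, so
  g(x) = 2*x/5 - 3.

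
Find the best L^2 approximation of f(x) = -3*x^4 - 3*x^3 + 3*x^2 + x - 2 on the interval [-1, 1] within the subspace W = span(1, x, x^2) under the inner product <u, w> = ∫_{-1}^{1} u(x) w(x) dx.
g(x) = 3*x^2/7 - 4*x/5 - 61/35

The best approximation g ∈ W is the orthogonal projection of f onto W. Writing g = a_0 + a_1 x + a_2 x^2, the coefficients solve the normal equations G · a = b where
  G_{ij} = <φ_i, φ_j> and b_i = <f, φ_i>, with φ_0 = 1, φ_1 = x, φ_2 = x^2.
G =
  [2, 0, 2/3]
  [0, 2/3, 0]
  [2/3, 0, 2/5],
b = (-16/5, -8/15, -104/105).
Solving gives a_0 = -61/35, a_1 = -4/5, a_2 = 3/7, so
  g(x) = 3*x^2/7 - 4*x/5 - 61/35.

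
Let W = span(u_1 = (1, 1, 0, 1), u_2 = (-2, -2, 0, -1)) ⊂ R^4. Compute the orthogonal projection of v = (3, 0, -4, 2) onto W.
proj_W(v) = (3/2, 3/2, 0, 2)

Set up U = [u_1 | ... | u_2] ∈ R^(4×2). The projector onto W = col(U) is P = U (U^T U)^(-1) U^T.
Compute U^T U =
  [3, -5]
  [-5, 9],
and U^T v = (5, -8).
Solve U^T U · c = U^T v for the coefficients: c = (5/2, 1/2). The projection is proj_W(v) = U c.
Check: (v - proj_W(v)) · u_1 = 0  (should be 0).
Check: (v - proj_W(v)) · u_2 = 0  (should be 0).
Result: proj_W(v) = (3/2, 3/2, 0, 2).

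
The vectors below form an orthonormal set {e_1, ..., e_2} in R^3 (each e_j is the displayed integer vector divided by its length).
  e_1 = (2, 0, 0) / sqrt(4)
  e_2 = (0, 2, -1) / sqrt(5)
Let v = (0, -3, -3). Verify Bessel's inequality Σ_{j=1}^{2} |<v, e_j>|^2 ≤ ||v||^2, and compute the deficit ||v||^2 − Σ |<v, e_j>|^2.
Σ |<v, e_j>|^2 = 9/5; ||v||^2 = 18; deficit = 81/5

Write each e_j = u_j / sqrt(<u_j, u_j>) where u_j is the displayed integer vector. Then <v, e_j> = <v, u_j> / sqrt(<u_j, u_j>), so |<v, e_j>|^2 = <v, u_j>^2 / <u_j, u_j>.
Coefficients: <v, e_1> = 0/sqrt(4), <v, e_2> = -3/sqrt(5).
Square and sum: Σ |<v, e_j>|^2 = 9/5.
Compute ||v||^2 = v·v = 18.
Deficit = 18 − 9/5 = 81/5 ≥ 0, confirming Bessel's inequality. (The deficit equals ||v − Σ <v,e_j> e_j||^2, the squared distance from v to span{e_j}.)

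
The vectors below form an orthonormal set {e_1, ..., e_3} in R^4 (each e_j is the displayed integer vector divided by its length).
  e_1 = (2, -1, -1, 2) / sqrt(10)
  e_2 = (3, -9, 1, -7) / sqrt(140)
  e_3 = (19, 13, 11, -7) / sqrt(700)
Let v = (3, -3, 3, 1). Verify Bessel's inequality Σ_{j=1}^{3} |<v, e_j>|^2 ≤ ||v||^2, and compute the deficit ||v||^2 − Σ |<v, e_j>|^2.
Σ |<v, e_j>|^2 = 412/25; ||v||^2 = 28; deficit = 288/25

Write each e_j = u_j / sqrt(<u_j, u_j>) where u_j is the displayed integer vector. Then <v, e_j> = <v, u_j> / sqrt(<u_j, u_j>), so |<v, e_j>|^2 = <v, u_j>^2 / <u_j, u_j>.
Coefficients: <v, e_1> = 8/sqrt(10), <v, e_2> = 32/sqrt(140), <v, e_3> = 44/sqrt(700).
Square and sum: Σ |<v, e_j>|^2 = 412/25.
Compute ||v||^2 = v·v = 28.
Deficit = 28 − 412/25 = 288/25 ≥ 0, confirming Bessel's inequality. (The deficit equals ||v − Σ <v,e_j> e_j||^2, the squared distance from v to span{e_j}.)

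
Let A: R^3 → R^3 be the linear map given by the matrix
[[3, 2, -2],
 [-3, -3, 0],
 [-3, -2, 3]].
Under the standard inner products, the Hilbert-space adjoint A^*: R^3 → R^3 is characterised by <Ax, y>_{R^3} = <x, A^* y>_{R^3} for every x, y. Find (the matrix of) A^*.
A^* = A^T =
[[3, -3, -3],
 [2, -3, -2],
 [-2, 0, 3]]

For real matrices with standard dot products, the defining identity <Ax, y> = <x, A^* y> gives (Ax)^T y = x^T (A^*) y, i.e. x^T A^T y = x^T (A^*) y. Since this holds for all x, y, we must have A^* = A^T. Therefore
A^* =
[[3, -3, -3],
 [2, -3, -2],
 [-2, 0, 3]].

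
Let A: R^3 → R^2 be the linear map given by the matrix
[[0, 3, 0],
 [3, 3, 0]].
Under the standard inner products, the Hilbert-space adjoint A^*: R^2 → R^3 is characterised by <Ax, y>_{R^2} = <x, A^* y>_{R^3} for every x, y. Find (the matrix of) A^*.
A^* = A^T =
[[0, 3],
 [3, 3],
 [0, 0]]

For real matrices with standard dot products, the defining identity <Ax, y> = <x, A^* y> gives (Ax)^T y = x^T (A^*) y, i.e. x^T A^T y = x^T (A^*) y. Since this holds for all x, y, we must have A^* = A^T. Therefore
A^* =
[[0, 3],
 [3, 3],
 [0, 0]].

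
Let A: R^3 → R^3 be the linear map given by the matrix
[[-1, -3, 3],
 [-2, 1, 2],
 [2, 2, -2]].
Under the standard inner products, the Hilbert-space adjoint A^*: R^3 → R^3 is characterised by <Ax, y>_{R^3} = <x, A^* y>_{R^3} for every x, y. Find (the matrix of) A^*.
A^* = A^T =
[[-1, -2, 2],
 [-3, 1, 2],
 [3, 2, -2]]

For real matrices with standard dot products, the defining identity <Ax, y> = <x, A^* y> gives (Ax)^T y = x^T (A^*) y, i.e. x^T A^T y = x^T (A^*) y. Since this holds for all x, y, we must have A^* = A^T. Therefore
A^* =
[[-1, -2, 2],
 [-3, 1, 2],
 [3, 2, -2]].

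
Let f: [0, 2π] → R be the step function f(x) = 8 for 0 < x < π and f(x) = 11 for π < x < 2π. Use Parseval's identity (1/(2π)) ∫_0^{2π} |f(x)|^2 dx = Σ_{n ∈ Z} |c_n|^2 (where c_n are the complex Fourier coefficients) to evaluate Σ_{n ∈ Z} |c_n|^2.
Σ |c_n|^2 = 185/2

Parseval equates the L^2 energy of f (normalised by 1/(2π)) with the ℓ^2 sum of its Fourier coefficients: (1/(2π)) ∫_0^{2π} |f|^2 = Σ |c_n|^2.
Compute the left side: (1/(2π)) [∫_0^π 8^2 dx + ∫_π^{2π} 11^2 dx] = (1/(2π)) · (64π + 121π) = (64 + 121)/2 = 185/2.
So Σ_{n ∈ Z} |c_n|^2 = 185/2.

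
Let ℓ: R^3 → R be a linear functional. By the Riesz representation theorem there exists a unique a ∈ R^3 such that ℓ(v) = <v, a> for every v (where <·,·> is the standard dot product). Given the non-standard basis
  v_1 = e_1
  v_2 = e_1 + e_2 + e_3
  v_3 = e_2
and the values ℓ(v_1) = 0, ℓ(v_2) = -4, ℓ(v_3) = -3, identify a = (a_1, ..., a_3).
a = (0, -3, -1)

Write a = (a_1, ..., a_3) in the standard basis. For each basis vector v_i, ℓ(v_i) = <v_i, a> is a linear equation in the a_j's. Collect the n equations into a matrix system V a = ℓ, where row i of V is v_i (expressed in the standard basis). Since V is invertible (lower-triangular with 1s on the diagonal, up to permutation), solve by back-substitution:
  V =
[[1, 0, 0],
 [1, 1, 1],
 [0, 1, 0]]
  V a = (0, -4, -3)
Solving gives a = (0, -3, -1).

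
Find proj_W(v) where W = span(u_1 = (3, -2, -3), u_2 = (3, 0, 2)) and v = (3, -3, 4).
proj_W(v) = (1059/277, 24/277, 766/277)

Set up U = [u_1 | ... | u_2] ∈ R^(3×2). The projector onto W = col(U) is P = U (U^T U)^(-1) U^T.
Compute U^T U =
  [22, 3]
  [3, 13],
and U^T v = (3, 17).
Solve U^T U · c = U^T v for the coefficients: c = (-12/277, 365/277). The projection is proj_W(v) = U c.
Check: (v - proj_W(v)) · u_1 = 0  (should be 0).
Check: (v - proj_W(v)) · u_2 = 0  (should be 0).
Result: proj_W(v) = (1059/277, 24/277, 766/277).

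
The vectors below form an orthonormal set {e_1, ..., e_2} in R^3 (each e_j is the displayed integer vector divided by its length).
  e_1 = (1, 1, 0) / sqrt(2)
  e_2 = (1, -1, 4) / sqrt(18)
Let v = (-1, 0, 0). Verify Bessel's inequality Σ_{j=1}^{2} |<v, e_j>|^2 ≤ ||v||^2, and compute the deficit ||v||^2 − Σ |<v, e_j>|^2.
Σ |<v, e_j>|^2 = 5/9; ||v||^2 = 1; deficit = 4/9

Write each e_j = u_j / sqrt(<u_j, u_j>) where u_j is the displayed integer vector. Then <v, e_j> = <v, u_j> / sqrt(<u_j, u_j>), so |<v, e_j>|^2 = <v, u_j>^2 / <u_j, u_j>.
Coefficients: <v, e_1> = -1/sqrt(2), <v, e_2> = -1/sqrt(18).
Square and sum: Σ |<v, e_j>|^2 = 5/9.
Compute ||v||^2 = v·v = 1.
Deficit = 1 − 5/9 = 4/9 ≥ 0, confirming Bessel's inequality. (The deficit equals ||v − Σ <v,e_j> e_j||^2, the squared distance from v to span{e_j}.)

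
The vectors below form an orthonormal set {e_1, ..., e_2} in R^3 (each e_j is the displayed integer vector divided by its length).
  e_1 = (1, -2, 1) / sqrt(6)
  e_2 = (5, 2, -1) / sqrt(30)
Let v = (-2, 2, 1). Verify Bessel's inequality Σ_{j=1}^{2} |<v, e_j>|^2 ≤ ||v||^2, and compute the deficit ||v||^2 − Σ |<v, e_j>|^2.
Σ |<v, e_j>|^2 = 29/5; ||v||^2 = 9; deficit = 16/5

Write each e_j = u_j / sqrt(<u_j, u_j>) where u_j is the displayed integer vector. Then <v, e_j> = <v, u_j> / sqrt(<u_j, u_j>), so |<v, e_j>|^2 = <v, u_j>^2 / <u_j, u_j>.
Coefficients: <v, e_1> = -5/sqrt(6), <v, e_2> = -7/sqrt(30).
Square and sum: Σ |<v, e_j>|^2 = 29/5.
Compute ||v||^2 = v·v = 9.
Deficit = 9 − 29/5 = 16/5 ≥ 0, confirming Bessel's inequality. (The deficit equals ||v − Σ <v,e_j> e_j||^2, the squared distance from v to span{e_j}.)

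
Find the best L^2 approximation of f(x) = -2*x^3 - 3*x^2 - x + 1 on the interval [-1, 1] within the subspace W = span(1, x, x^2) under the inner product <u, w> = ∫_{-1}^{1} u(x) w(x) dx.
g(x) = -3*x^2 - 11*x/5 + 1

The best approximation g ∈ W is the orthogonal projection of f onto W. Writing g = a_0 + a_1 x + a_2 x^2, the coefficients solve the normal equations G · a = b where
  G_{ij} = <φ_i, φ_j> and b_i = <f, φ_i>, with φ_0 = 1, φ_1 = x, φ_2 = x^2.
G =
  [2, 0, 2/3]
  [0, 2/3, 0]
  [2/3, 0, 2/5],
b = (0, -22/15, -8/15).
Solving gives a_0 = 1, a_1 = -11/5, a_2 = -3, so
  g(x) = -3*x^2 - 11*x/5 + 1.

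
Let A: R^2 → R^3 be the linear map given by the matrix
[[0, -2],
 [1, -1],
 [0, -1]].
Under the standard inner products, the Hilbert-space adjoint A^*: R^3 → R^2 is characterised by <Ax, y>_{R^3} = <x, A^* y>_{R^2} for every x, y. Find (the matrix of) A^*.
A^* = A^T =
[[0, 1, 0],
 [-2, -1, -1]]

For real matrices with standard dot products, the defining identity <Ax, y> = <x, A^* y> gives (Ax)^T y = x^T (A^*) y, i.e. x^T A^T y = x^T (A^*) y. Since this holds for all x, y, we must have A^* = A^T. Therefore
A^* =
[[0, 1, 0],
 [-2, -1, -1]].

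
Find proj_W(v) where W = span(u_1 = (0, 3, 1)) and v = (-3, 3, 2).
proj_W(v) = (0, 33/10, 11/10)

Set up U = [u_1 | ... | u_1] ∈ R^(3×1). The projector onto W = col(U) is P = U (U^T U)^(-1) U^T.
Compute U^T U =
  [10],
and U^T v = (11).
Solve U^T U · c = U^T v for the coefficients: c = (11/10). The projection is proj_W(v) = U c.
Check: (v - proj_W(v)) · u_1 = 0  (should be 0).
Result: proj_W(v) = (0, 33/10, 11/10).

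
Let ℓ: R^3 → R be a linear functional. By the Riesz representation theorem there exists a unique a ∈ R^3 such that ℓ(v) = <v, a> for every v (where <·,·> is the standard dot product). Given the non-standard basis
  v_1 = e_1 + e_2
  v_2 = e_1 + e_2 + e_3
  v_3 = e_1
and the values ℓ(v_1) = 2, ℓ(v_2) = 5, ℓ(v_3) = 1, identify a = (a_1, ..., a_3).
a = (1, 1, 3)

Write a = (a_1, ..., a_3) in the standard basis. For each basis vector v_i, ℓ(v_i) = <v_i, a> is a linear equation in the a_j's. Collect the n equations into a matrix system V a = ℓ, where row i of V is v_i (expressed in the standard basis). Since V is invertible (lower-triangular with 1s on the diagonal, up to permutation), solve by back-substitution:
  V =
[[1, 1, 0],
 [1, 1, 1],
 [1, 0, 0]]
  V a = (2, 5, 1)
Solving gives a = (1, 1, 3).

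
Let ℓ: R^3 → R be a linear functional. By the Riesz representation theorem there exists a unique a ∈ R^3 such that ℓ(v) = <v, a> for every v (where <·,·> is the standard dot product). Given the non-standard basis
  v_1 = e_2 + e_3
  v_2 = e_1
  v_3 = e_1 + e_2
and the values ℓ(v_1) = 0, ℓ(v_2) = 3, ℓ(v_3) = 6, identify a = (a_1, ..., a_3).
a = (3, 3, -3)

Write a = (a_1, ..., a_3) in the standard basis. For each basis vector v_i, ℓ(v_i) = <v_i, a> is a linear equation in the a_j's. Collect the n equations into a matrix system V a = ℓ, where row i of V is v_i (expressed in the standard basis). Since V is invertible (lower-triangular with 1s on the diagonal, up to permutation), solve by back-substitution:
  V =
[[0, 1, 1],
 [1, 0, 0],
 [1, 1, 0]]
  V a = (0, 3, 6)
Solving gives a = (3, 3, -3).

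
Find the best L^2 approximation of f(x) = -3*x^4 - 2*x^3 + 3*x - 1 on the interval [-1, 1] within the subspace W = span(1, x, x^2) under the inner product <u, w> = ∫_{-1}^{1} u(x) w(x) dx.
g(x) = -18*x^2/7 + 9*x/5 - 26/35

The best approximation g ∈ W is the orthogonal projection of f onto W. Writing g = a_0 + a_1 x + a_2 x^2, the coefficients solve the normal equations G · a = b where
  G_{ij} = <φ_i, φ_j> and b_i = <f, φ_i>, with φ_0 = 1, φ_1 = x, φ_2 = x^2.
G =
  [2, 0, 2/3]
  [0, 2/3, 0]
  [2/3, 0, 2/5],
b = (-16/5, 6/5, -32/21).
Solving gives a_0 = -26/35, a_1 = 9/5, a_2 = -18/7, so
  g(x) = -18*x^2/7 + 9*x/5 - 26/35.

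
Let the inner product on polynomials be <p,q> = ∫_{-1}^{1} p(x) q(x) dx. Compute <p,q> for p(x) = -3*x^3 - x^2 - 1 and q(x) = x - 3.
<p,q> = 34/5

Expand the product: p(x)·q(x) = -3*x^4 + 8*x^3 + 3*x^2 - x + 3.
∫_{-1}^{1} of each monomial x^k gives [2/(k+1) if k even, 0 if k odd]. Integrating term-by-term (or equivalently evaluating the antiderivative F(x) = -3*x^5/5 + 2*x^4 + x^3 - x^2/2 + 3*x at the endpoints):
  F(1) − F(−1) = 49/10 − (-19/10) = 34/5.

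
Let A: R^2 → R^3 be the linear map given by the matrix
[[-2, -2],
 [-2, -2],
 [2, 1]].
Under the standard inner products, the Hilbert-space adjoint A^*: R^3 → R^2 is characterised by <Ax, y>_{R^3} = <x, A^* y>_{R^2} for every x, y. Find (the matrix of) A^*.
A^* = A^T =
[[-2, -2, 2],
 [-2, -2, 1]]

For real matrices with standard dot products, the defining identity <Ax, y> = <x, A^* y> gives (Ax)^T y = x^T (A^*) y, i.e. x^T A^T y = x^T (A^*) y. Since this holds for all x, y, we must have A^* = A^T. Therefore
A^* =
[[-2, -2, 2],
 [-2, -2, 1]].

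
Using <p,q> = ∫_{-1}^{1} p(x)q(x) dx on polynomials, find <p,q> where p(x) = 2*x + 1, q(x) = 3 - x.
<p,q> = 14/3

Expand the product: p(x)·q(x) = -2*x^2 + 5*x + 3.
∫_{-1}^{1} of each monomial x^k gives [2/(k+1) if k even, 0 if k odd]. Integrating term-by-term (or equivalently evaluating the antiderivative F(x) = -2*x^3/3 + 5*x^2/2 + 3*x at the endpoints):
  F(1) − F(−1) = 29/6 − (1/6) = 14/3.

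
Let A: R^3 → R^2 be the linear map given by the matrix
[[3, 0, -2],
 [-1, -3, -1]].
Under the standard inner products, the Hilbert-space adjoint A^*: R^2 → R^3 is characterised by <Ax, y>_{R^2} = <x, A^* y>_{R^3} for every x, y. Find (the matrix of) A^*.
A^* = A^T =
[[3, -1],
 [0, -3],
 [-2, -1]]

For real matrices with standard dot products, the defining identity <Ax, y> = <x, A^* y> gives (Ax)^T y = x^T (A^*) y, i.e. x^T A^T y = x^T (A^*) y. Since this holds for all x, y, we must have A^* = A^T. Therefore
A^* =
[[3, -1],
 [0, -3],
 [-2, -1]].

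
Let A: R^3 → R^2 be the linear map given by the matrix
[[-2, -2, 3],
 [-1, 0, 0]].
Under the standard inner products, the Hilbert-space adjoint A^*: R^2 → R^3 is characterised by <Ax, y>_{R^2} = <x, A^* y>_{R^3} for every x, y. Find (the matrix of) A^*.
A^* = A^T =
[[-2, -1],
 [-2, 0],
 [3, 0]]

For real matrices with standard dot products, the defining identity <Ax, y> = <x, A^* y> gives (Ax)^T y = x^T (A^*) y, i.e. x^T A^T y = x^T (A^*) y. Since this holds for all x, y, we must have A^* = A^T. Therefore
A^* =
[[-2, -1],
 [-2, 0],
 [3, 0]].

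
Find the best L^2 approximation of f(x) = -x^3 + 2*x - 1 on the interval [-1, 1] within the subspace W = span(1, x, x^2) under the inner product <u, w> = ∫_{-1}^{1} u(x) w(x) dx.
g(x) = 7*x/5 - 1

The best approximation g ∈ W is the orthogonal projection of f onto W. Writing g = a_0 + a_1 x + a_2 x^2, the coefficients solve the normal equations G · a = b where
  G_{ij} = <φ_i, φ_j> and b_i = <f, φ_i>, with φ_0 = 1, φ_1 = x, φ_2 = x^2.
G =
  [2, 0, 2/3]
  [0, 2/3, 0]
  [2/3, 0, 2/5],
b = (-2, 14/15, -2/3).
Solving gives a_0 = -1, a_1 = 7/5, a_2 = 0, so
  g(x) = 7*x/5 - 1.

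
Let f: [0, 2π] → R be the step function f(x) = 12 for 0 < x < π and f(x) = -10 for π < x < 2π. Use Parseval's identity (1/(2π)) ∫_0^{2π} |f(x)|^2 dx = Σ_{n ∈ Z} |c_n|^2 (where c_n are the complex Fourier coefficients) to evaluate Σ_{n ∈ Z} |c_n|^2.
Σ |c_n|^2 = 122

Parseval equates the L^2 energy of f (normalised by 1/(2π)) with the ℓ^2 sum of its Fourier coefficients: (1/(2π)) ∫_0^{2π} |f|^2 = Σ |c_n|^2.
Compute the left side: (1/(2π)) [∫_0^π 12^2 dx + ∫_π^{2π} (-10)^2 dx] = (1/(2π)) · (144π + 100π) = (144 + 100)/2 = 122.
So Σ_{n ∈ Z} |c_n|^2 = 122.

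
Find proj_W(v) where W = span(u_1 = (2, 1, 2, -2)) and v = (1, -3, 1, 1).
proj_W(v) = (-2/13, -1/13, -2/13, 2/13)

Set up U = [u_1 | ... | u_1] ∈ R^(4×1). The projector onto W = col(U) is P = U (U^T U)^(-1) U^T.
Compute U^T U =
  [13],
and U^T v = (-1).
Solve U^T U · c = U^T v for the coefficients: c = (-1/13). The projection is proj_W(v) = U c.
Check: (v - proj_W(v)) · u_1 = 0  (should be 0).
Result: proj_W(v) = (-2/13, -1/13, -2/13, 2/13).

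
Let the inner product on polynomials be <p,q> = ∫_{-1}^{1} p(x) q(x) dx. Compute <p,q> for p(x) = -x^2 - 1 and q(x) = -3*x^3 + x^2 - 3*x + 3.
<p,q> = -136/15

Expand the product: p(x)·q(x) = 3*x^5 - x^4 + 6*x^3 - 4*x^2 + 3*x - 3.
∫_{-1}^{1} of each monomial x^k gives [2/(k+1) if k even, 0 if k odd]. Integrating term-by-term (or equivalently evaluating the antiderivative F(x) = x^6/2 - x^5/5 + 3*x^4/2 - 4*x^3/3 + 3*x^2/2 - 3*x at the endpoints):
  F(1) − F(−1) = -31/30 − (241/30) = -136/15.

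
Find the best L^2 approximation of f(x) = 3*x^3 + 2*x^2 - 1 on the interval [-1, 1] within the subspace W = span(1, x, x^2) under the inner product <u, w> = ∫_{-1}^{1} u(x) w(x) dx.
g(x) = 2*x^2 + 9*x/5 - 1

The best approximation g ∈ W is the orthogonal projection of f onto W. Writing g = a_0 + a_1 x + a_2 x^2, the coefficients solve the normal equations G · a = b where
  G_{ij} = <φ_i, φ_j> and b_i = <f, φ_i>, with φ_0 = 1, φ_1 = x, φ_2 = x^2.
G =
  [2, 0, 2/3]
  [0, 2/3, 0]
  [2/3, 0, 2/5],
b = (-2/3, 6/5, 2/15).
Solving gives a_0 = -1, a_1 = 9/5, a_2 = 2, so
  g(x) = 2*x^2 + 9*x/5 - 1.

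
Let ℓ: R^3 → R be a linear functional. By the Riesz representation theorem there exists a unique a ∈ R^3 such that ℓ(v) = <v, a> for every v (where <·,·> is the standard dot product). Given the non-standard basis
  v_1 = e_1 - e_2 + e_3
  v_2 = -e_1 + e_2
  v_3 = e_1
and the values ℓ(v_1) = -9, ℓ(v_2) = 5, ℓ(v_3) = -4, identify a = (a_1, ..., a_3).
a = (-4, 1, -4)

Write a = (a_1, ..., a_3) in the standard basis. For each basis vector v_i, ℓ(v_i) = <v_i, a> is a linear equation in the a_j's. Collect the n equations into a matrix system V a = ℓ, where row i of V is v_i (expressed in the standard basis). Since V is invertible (lower-triangular with 1s on the diagonal, up to permutation), solve by back-substitution:
  V =
[[1, -1, 1],
 [-1, 1, 0],
 [1, 0, 0]]
  V a = (-9, 5, -4)
Solving gives a = (-4, 1, -4).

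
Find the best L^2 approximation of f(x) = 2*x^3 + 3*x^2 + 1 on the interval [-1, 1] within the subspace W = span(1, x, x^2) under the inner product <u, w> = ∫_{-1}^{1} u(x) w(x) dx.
g(x) = 3*x^2 + 6*x/5 + 1

The best approximation g ∈ W is the orthogonal projection of f onto W. Writing g = a_0 + a_1 x + a_2 x^2, the coefficients solve the normal equations G · a = b where
  G_{ij} = <φ_i, φ_j> and b_i = <f, φ_i>, with φ_0 = 1, φ_1 = x, φ_2 = x^2.
G =
  [2, 0, 2/3]
  [0, 2/3, 0]
  [2/3, 0, 2/5],
b = (4, 4/5, 28/15).
Solving gives a_0 = 1, a_1 = 6/5, a_2 = 3, so
  g(x) = 3*x^2 + 6*x/5 + 1.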